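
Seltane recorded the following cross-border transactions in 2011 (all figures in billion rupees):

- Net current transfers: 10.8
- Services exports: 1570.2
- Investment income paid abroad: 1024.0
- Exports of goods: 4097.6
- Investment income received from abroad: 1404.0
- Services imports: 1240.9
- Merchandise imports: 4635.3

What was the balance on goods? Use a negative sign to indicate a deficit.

-537.7

Goods balance = 4097.6 - 4635.3 = -537.7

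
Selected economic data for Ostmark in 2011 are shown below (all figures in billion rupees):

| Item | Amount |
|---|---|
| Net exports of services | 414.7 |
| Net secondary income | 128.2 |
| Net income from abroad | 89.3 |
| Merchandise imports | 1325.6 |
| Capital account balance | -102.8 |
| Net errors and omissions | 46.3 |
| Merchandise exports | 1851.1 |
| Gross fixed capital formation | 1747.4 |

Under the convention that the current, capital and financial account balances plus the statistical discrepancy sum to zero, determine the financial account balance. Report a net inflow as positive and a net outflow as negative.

-1101.2

Goods balance = 1851.1 - 1325.6 = 525.5
Services balance = 414.7
Trade balance (goods + services) = 525.5 + 414.7 = 940.2
Net primary income = 89.3
Net secondary income = 128.2
Current account = 940.2 + 89.3 + 128.2 = 1157.7
Financial account = -(1157.7 + (-102.8) + 46.3) = -1101.2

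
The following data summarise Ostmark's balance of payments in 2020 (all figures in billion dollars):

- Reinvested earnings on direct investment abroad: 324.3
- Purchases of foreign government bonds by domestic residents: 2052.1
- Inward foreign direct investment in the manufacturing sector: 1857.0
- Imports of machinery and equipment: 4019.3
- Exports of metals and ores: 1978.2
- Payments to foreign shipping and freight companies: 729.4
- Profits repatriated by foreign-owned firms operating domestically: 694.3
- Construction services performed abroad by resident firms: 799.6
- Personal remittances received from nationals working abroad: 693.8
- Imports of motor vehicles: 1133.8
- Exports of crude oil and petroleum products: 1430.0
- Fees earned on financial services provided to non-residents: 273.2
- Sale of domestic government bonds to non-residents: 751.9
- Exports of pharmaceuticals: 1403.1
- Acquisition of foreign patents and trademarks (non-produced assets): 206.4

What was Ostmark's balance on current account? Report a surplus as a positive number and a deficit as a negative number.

Goods: 1403.1 - 1133.8 - 4019.3 + 1430.0 + 1978.2 = -341.8
Services: 273.2 + 799.6 - 729.4 = 343.4
Primary income: 324.3 - 694.3 = -370.0
Secondary income: 693.8
Current account = (-341.8) + 343.4 + (-370.0) + 693.8 = 325.4
(Excluded from the current account — financial account: purchases of foreign government bonds by domestic residents 2052.1, inward foreign direct investment in the manufacturing sector 1857.0, sale of domestic government bonds to non-residents 751.9; capital account: acquisition of foreign patents and trademarks (non-produced assets) 206.4.)

325.4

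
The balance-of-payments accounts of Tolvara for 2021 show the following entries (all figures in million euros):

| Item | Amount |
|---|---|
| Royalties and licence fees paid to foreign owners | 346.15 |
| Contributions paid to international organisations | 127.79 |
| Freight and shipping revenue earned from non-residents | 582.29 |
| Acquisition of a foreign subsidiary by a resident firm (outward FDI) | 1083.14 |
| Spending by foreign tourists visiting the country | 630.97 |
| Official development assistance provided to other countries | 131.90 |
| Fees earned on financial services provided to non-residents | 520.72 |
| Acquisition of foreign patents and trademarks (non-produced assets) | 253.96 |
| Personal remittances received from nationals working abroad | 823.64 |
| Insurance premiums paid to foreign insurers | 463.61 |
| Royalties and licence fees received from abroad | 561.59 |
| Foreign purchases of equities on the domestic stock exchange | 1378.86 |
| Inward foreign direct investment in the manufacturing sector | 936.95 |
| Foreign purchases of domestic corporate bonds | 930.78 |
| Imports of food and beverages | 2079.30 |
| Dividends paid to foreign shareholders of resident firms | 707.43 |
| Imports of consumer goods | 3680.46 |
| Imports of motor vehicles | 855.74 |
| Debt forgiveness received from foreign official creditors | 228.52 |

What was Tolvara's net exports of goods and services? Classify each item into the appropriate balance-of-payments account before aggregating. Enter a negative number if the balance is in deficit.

-5129.69

Goods: -3680.46 - 2079.30 - 855.74 = -6615.50
Services: 561.59 - 346.15 + 520.72 - 463.61 + 582.29 + 630.97 = 1485.81
Trade balance = -6615.50 + 1485.81 = -5129.69
(Excluded from the trade balance — secondary income: contributions paid to international organisations 127.79, official development assistance provided to other countries 131.90, personal remittances received from nationals working abroad 823.64; financial account: acquisition of a foreign subsidiary by a resident firm (outward FDI) 1083.14, foreign purchases of equities on the domestic stock exchange 1378.86, inward foreign direct investment in the manufacturing sector 936.95, foreign purchases of domestic corporate bonds 930.78; capital account: acquisition of foreign patents and trademarks (non-produced assets) 253.96, debt forgiveness received from foreign official creditors 228.52; primary income: dividends paid to foreign shareholders of resident firms 707.43.)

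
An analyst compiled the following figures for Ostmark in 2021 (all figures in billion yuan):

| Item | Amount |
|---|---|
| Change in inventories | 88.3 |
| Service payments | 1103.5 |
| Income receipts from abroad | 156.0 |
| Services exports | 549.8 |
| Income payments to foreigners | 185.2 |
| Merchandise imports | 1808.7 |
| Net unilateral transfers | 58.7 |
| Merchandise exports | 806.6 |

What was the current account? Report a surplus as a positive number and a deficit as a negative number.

-1526.3

Goods balance = 806.6 - 1808.7 = -1002.1
Services balance = 549.8 - 1103.5 = -553.7
Trade balance (goods + services) = -1002.1 + (-553.7) = -1555.8
Net primary income = 156.0 - 185.2 = -29.2
Net secondary income = 58.7
Current account = -1555.8 + (-29.2) + 58.7 = -1526.3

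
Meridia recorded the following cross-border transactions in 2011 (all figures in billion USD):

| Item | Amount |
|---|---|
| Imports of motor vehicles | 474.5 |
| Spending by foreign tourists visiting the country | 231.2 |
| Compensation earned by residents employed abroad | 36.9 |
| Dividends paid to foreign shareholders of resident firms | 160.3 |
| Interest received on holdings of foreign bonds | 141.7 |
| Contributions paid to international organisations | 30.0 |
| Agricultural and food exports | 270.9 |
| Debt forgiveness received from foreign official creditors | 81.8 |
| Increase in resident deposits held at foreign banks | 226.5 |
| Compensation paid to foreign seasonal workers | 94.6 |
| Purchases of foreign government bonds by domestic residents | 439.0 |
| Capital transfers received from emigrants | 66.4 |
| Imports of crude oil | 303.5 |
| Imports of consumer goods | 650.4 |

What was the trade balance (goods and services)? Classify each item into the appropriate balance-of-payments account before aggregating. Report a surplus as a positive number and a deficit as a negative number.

Goods: -303.5 - 474.5 + 270.9 - 650.4 = -1157.5
Services: 231.2
Trade balance = -1157.5 + 231.2 = -926.3
(Excluded from the trade balance — primary income: compensation earned by residents employed abroad 36.9, dividends paid to foreign shareholders of resident firms 160.3, interest received on holdings of foreign bonds 141.7, compensation paid to foreign seasonal workers 94.6; secondary income: contributions paid to international organisations 30.0; capital account: debt forgiveness received from foreign official creditors 81.8, capital transfers received from emigrants 66.4; financial account: increase in resident deposits held at foreign banks 226.5, purchases of foreign government bonds by domestic residents 439.0.)

-926.3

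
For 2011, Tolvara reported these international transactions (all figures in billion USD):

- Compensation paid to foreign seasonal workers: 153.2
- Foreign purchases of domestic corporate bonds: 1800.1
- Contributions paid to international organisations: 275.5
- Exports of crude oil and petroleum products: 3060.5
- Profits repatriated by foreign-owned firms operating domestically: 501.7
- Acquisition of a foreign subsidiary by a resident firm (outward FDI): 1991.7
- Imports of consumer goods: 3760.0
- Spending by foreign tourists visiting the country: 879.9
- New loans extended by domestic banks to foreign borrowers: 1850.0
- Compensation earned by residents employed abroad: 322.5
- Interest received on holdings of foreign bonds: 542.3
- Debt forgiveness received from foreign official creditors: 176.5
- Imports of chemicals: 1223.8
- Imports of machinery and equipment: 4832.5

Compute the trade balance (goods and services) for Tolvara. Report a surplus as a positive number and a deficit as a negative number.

Goods: -3760.0 + 3060.5 - 1223.8 - 4832.5 = -6755.8
Services: 879.9
Trade balance = -6755.8 + 879.9 = -5875.9
(Excluded from the trade balance — primary income: compensation paid to foreign seasonal workers 153.2, profits repatriated by foreign-owned firms operating domestically 501.7, compensation earned by residents employed abroad 322.5, interest received on holdings of foreign bonds 542.3; financial account: foreign purchases of domestic corporate bonds 1800.1, acquisition of a foreign subsidiary by a resident firm (outward FDI) 1991.7, new loans extended by domestic banks to foreign borrowers 1850.0; secondary income: contributions paid to international organisations 275.5; capital account: debt forgiveness received from foreign official creditors 176.5.)

-5875.9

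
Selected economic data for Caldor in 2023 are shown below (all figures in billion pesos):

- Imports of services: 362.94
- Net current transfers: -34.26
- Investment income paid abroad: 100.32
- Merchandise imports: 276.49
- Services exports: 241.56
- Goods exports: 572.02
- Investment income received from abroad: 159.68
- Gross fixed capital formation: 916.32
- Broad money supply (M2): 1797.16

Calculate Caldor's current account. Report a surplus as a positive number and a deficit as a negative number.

Goods balance = 572.02 - 276.49 = 295.53
Services balance = 241.56 - 362.94 = -121.38
Trade balance (goods + services) = 295.53 + (-121.38) = 174.15
Net primary income = 159.68 - 100.32 = 59.36
Net secondary income = -34.26
Current account = 174.15 + 59.36 + (-34.26) = 199.25

199.25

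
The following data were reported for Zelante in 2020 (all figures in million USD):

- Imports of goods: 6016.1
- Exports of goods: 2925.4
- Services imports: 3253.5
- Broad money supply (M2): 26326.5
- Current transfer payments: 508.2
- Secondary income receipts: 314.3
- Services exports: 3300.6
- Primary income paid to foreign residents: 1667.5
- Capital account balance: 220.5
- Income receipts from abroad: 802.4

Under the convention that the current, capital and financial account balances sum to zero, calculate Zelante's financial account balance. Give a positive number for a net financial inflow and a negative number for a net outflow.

3882.1

Goods balance = 2925.4 - 6016.1 = -3090.7
Services balance = 3300.6 - 3253.5 = 47.1
Trade balance (goods + services) = -3090.7 + 47.1 = -3043.6
Net primary income = 802.4 - 1667.5 = -865.1
Net secondary income = 314.3 - 508.2 = -193.9
Current account = -3043.6 + (-865.1) + (-193.9) = -4102.6
Financial account = -(-4102.6 + 220.5) = 3882.1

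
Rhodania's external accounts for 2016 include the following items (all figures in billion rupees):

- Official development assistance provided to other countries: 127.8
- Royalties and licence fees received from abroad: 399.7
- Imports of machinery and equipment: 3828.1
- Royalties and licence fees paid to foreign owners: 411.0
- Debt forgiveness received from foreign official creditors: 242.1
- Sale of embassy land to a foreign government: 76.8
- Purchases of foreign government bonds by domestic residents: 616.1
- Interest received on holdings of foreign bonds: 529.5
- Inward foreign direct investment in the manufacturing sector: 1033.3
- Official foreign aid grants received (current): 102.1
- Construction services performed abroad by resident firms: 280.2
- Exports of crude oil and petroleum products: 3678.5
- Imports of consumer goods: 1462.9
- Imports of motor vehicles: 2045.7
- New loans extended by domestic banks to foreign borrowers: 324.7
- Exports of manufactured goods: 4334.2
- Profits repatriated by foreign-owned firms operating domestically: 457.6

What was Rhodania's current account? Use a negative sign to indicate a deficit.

991.1

Goods: -2045.7 - 3828.1 - 1462.9 + 3678.5 + 4334.2 = 676.0
Services: 399.7 + 280.2 - 411.0 = 268.9
Primary income: -457.6 + 529.5 = 71.9
Secondary income: 102.1 - 127.8 = -25.7
Current account = 676.0 + 268.9 + 71.9 + (-25.7) = 991.1
(Excluded from the current account — capital account: debt forgiveness received from foreign official creditors 242.1, sale of embassy land to a foreign government 76.8; financial account: purchases of foreign government bonds by domestic residents 616.1, inward foreign direct investment in the manufacturing sector 1033.3, new loans extended by domestic banks to foreign borrowers 324.7.)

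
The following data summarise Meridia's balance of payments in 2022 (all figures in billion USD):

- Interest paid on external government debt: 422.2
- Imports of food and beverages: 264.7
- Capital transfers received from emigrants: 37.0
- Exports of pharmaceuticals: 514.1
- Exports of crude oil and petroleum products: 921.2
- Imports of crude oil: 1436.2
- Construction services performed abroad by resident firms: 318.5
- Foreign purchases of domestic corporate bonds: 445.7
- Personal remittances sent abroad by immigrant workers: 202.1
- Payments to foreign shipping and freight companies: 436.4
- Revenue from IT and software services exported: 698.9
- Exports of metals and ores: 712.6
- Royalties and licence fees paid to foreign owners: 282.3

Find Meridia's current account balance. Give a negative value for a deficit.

Goods: 514.1 + 712.6 - 1436.2 + 921.2 - 264.7 = 447.0
Services: -436.4 + 698.9 - 282.3 + 318.5 = 298.7
Primary income: -422.2
Secondary income: -202.1
Current account = 447.0 + 298.7 + (-422.2) + (-202.1) = 121.4
(Excluded from the current account — capital account: capital transfers received from emigrants 37.0; financial account: foreign purchases of domestic corporate bonds 445.7.)

121.4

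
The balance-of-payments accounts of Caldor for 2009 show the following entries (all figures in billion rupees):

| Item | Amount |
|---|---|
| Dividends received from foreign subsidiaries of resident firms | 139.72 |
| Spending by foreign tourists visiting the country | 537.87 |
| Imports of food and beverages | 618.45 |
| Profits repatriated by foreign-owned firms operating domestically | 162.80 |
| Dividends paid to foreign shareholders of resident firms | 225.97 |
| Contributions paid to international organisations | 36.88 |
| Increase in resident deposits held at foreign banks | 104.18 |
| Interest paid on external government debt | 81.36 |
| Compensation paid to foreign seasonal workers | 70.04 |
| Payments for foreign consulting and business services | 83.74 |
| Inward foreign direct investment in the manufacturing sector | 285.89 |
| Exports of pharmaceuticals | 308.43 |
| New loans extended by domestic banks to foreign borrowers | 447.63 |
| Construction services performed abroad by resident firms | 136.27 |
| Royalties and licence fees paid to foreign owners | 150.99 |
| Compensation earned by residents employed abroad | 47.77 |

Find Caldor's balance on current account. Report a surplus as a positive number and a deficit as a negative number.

-260.17

Goods: 308.43 - 618.45 = -310.02
Services: -83.74 + 136.27 + 537.87 - 150.99 = 439.41
Primary income: 47.77 + 139.72 - 81.36 - 70.04 - 162.80 - 225.97 = -352.68
Secondary income: -36.88
Current account = (-310.02) + 439.41 + (-352.68) + (-36.88) = -260.17
(Excluded from the current account — financial account: increase in resident deposits held at foreign banks 104.18, inward foreign direct investment in the manufacturing sector 285.89, new loans extended by domestic banks to foreign borrowers 447.63.)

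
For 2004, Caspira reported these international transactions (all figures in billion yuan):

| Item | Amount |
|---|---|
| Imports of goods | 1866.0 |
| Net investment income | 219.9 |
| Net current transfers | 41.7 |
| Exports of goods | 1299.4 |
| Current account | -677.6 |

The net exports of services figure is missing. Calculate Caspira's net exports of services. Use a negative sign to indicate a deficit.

-372.6

Current account = goods balance + services balance + net primary income + net secondary income
Sum of the known components = -305.0
Net exports of services = CA - (known components) = -677.6 - (-305.0) = -372.6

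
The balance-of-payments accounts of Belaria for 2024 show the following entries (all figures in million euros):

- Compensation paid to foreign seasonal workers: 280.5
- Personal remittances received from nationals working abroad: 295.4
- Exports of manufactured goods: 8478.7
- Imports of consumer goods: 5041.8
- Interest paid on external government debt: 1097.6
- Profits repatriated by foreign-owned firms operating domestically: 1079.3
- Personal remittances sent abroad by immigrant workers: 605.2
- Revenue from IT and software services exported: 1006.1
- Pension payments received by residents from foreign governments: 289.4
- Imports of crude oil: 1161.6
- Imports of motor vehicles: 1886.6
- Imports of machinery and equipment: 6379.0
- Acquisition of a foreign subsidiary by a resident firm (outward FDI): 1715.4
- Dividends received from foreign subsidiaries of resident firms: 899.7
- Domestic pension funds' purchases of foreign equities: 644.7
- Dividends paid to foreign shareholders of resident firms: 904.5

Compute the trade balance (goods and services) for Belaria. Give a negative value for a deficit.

Goods: -1161.6 - 6379.0 + 8478.7 - 5041.8 - 1886.6 = -5990.3
Services: 1006.1
Trade balance = -5990.3 + 1006.1 = -4984.2
(Excluded from the trade balance — primary income: compensation paid to foreign seasonal workers 280.5, interest paid on external government debt 1097.6, profits repatriated by foreign-owned firms operating domestically 1079.3, dividends received from foreign subsidiaries of resident firms 899.7, dividends paid to foreign shareholders of resident firms 904.5; secondary income: personal remittances received from nationals working abroad 295.4, personal remittances sent abroad by immigrant workers 605.2, pension payments received by residents from foreign governments 289.4; financial account: acquisition of a foreign subsidiary by a resident firm (outward FDI) 1715.4, domestic pension funds' purchases of foreign equities 644.7.)

-4984.2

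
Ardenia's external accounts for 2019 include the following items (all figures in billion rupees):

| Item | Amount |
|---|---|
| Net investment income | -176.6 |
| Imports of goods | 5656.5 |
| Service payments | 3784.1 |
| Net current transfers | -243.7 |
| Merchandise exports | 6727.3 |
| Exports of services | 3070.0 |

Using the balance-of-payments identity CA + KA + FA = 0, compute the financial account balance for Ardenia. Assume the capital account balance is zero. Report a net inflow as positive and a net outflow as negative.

Goods balance = 6727.3 - 5656.5 = 1070.8
Services balance = 3070.0 - 3784.1 = -714.1
Trade balance (goods + services) = 1070.8 + (-714.1) = 356.7
Net primary income = -176.6
Net secondary income = -243.7
Current account = 356.7 + (-176.6) + (-243.7) = -63.6
Financial account = -(-63.6) = 63.6

63.6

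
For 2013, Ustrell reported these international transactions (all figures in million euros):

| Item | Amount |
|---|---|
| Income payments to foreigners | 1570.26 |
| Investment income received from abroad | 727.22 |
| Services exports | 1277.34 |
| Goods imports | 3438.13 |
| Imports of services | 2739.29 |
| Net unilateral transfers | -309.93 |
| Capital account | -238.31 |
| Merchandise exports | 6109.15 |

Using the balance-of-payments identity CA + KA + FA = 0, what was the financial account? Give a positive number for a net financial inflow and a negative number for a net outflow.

Goods balance = 6109.15 - 3438.13 = 2671.02
Services balance = 1277.34 - 2739.29 = -1461.95
Trade balance (goods + services) = 2671.02 + (-1461.95) = 1209.07
Net primary income = 727.22 - 1570.26 = -843.04
Net secondary income = -309.93
Current account = 1209.07 + (-843.04) + (-309.93) = 56.10
Financial account = -(56.10 + (-238.31)) = 182.21

182.21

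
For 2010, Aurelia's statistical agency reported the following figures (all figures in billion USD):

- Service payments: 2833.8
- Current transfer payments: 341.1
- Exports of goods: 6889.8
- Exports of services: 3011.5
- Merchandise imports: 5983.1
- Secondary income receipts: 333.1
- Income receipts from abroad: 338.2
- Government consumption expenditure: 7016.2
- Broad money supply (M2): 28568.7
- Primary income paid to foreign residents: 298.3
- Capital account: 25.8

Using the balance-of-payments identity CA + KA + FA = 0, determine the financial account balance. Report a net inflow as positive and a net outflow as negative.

Goods balance = 6889.8 - 5983.1 = 906.7
Services balance = 3011.5 - 2833.8 = 177.7
Trade balance (goods + services) = 906.7 + 177.7 = 1084.4
Net primary income = 338.2 - 298.3 = 39.9
Net secondary income = 333.1 - 341.1 = -8.0
Current account = 1084.4 + 39.9 + (-8.0) = 1116.3
Financial account = -(1116.3 + 25.8) = -1142.1

-1142.1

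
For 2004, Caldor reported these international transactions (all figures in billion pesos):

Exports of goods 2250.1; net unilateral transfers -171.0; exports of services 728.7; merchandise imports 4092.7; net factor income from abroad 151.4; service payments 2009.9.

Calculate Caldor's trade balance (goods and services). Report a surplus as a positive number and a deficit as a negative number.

Goods balance = 2250.1 - 4092.7 = -1842.6
Services balance = 728.7 - 2009.9 = -1281.2
Trade balance (goods + services) = -1842.6 + (-1281.2) = -3123.8

-3123.8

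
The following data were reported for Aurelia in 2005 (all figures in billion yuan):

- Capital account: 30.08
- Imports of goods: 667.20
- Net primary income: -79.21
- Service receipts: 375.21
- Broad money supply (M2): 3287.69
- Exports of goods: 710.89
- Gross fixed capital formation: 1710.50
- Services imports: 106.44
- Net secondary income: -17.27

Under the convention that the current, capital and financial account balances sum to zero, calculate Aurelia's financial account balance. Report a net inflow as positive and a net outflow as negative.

-246.06

Goods balance = 710.89 - 667.20 = 43.69
Services balance = 375.21 - 106.44 = 268.77
Trade balance (goods + services) = 43.69 + 268.77 = 312.46
Net primary income = -79.21
Net secondary income = -17.27
Current account = 312.46 + (-79.21) + (-17.27) = 215.98
Financial account = -(215.98 + 30.08) = -246.06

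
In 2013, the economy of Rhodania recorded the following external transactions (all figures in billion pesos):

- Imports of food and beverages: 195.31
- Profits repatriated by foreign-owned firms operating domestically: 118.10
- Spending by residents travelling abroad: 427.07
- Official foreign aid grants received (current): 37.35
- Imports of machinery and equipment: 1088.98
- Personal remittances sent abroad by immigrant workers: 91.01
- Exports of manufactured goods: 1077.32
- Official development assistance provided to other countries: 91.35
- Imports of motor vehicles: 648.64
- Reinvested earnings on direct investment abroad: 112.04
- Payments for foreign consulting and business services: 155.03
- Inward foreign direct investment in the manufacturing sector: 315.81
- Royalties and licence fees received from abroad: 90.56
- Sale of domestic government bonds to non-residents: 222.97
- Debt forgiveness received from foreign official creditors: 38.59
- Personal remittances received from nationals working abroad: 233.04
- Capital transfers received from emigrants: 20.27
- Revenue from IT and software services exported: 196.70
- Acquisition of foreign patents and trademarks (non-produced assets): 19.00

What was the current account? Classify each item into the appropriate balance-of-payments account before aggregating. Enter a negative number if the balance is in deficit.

Goods: -1088.98 - 195.31 + 1077.32 - 648.64 = -855.61
Services: 90.56 - 427.07 + 196.70 - 155.03 = -294.84
Primary income: -118.10 + 112.04 = -6.06
Secondary income: -91.01 - 91.35 + 37.35 + 233.04 = 88.03
Current account = (-855.61) + (-294.84) + (-6.06) + 88.03 = -1068.48
(Excluded from the current account — financial account: inward foreign direct investment in the manufacturing sector 315.81, sale of domestic government bonds to non-residents 222.97; capital account: debt forgiveness received from foreign official creditors 38.59, capital transfers received from emigrants 20.27, acquisition of foreign patents and trademarks (non-produced assets) 19.00.)

-1068.48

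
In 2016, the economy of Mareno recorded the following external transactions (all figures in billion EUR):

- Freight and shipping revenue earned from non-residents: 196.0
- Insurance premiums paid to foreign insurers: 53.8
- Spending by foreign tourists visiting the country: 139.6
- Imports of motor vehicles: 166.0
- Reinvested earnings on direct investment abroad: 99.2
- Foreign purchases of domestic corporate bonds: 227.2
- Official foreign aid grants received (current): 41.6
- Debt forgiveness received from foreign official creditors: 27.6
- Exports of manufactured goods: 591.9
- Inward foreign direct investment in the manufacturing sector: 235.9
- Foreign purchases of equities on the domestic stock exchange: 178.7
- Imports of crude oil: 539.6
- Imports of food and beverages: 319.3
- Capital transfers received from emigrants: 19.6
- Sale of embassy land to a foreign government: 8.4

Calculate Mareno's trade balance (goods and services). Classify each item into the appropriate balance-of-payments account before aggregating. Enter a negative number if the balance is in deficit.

-151.2

Goods: 591.9 - 539.6 - 319.3 - 166.0 = -433.0
Services: 139.6 + 196.0 - 53.8 = 281.8
Trade balance = -433.0 + 281.8 = -151.2
(Excluded from the trade balance — primary income: reinvested earnings on direct investment abroad 99.2; financial account: foreign purchases of domestic corporate bonds 227.2, inward foreign direct investment in the manufacturing sector 235.9, foreign purchases of equities on the domestic stock exchange 178.7; secondary income: official foreign aid grants received (current) 41.6; capital account: debt forgiveness received from foreign official creditors 27.6, capital transfers received from emigrants 19.6, sale of embassy land to a foreign government 8.4.)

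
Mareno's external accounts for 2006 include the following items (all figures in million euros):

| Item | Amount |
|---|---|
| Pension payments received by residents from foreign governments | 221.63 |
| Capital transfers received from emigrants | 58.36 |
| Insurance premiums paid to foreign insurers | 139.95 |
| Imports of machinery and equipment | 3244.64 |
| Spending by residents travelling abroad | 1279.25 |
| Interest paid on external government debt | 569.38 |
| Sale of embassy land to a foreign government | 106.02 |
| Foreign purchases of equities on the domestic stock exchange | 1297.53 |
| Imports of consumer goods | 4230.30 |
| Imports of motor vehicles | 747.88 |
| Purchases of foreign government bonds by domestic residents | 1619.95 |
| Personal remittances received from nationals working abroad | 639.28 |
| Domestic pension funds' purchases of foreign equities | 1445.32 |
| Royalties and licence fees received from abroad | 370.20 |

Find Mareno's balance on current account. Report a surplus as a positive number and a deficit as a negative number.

Goods: -747.88 - 4230.30 - 3244.64 = -8222.82
Services: -1279.25 + 370.20 - 139.95 = -1049.00
Primary income: -569.38
Secondary income: 221.63 + 639.28 = 860.91
Current account = (-8222.82) + (-1049.00) + (-569.38) + 860.91 = -8980.29
(Excluded from the current account — capital account: capital transfers received from emigrants 58.36, sale of embassy land to a foreign government 106.02; financial account: foreign purchases of equities on the domestic stock exchange 1297.53, purchases of foreign government bonds by domestic residents 1619.95, domestic pension funds' purchases of foreign equities 1445.32.)

-8980.29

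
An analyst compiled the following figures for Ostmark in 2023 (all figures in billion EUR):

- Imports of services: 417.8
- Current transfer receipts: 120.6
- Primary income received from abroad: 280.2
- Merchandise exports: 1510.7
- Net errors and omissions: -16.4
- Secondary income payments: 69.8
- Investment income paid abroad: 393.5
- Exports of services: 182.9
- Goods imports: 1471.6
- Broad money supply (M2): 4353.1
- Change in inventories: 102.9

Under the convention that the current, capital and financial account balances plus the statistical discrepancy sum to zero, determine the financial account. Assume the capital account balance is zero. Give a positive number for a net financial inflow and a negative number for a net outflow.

Goods balance = 1510.7 - 1471.6 = 39.1
Services balance = 182.9 - 417.8 = -234.9
Trade balance (goods + services) = 39.1 + (-234.9) = -195.8
Net primary income = 280.2 - 393.5 = -113.3
Net secondary income = 120.6 - 69.8 = 50.8
Current account = -195.8 + (-113.3) + 50.8 = -258.3
Financial account = -(-258.3 + (-16.4)) = 274.7

274.7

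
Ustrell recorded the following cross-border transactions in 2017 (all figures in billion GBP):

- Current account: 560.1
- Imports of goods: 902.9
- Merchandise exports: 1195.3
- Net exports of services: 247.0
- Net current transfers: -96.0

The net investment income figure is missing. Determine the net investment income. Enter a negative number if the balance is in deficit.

Current account = goods balance + services balance + net primary income + net secondary income
Sum of the known components = 443.4
Net investment income = CA - (known components) = 560.1 - 443.4 = 116.7

116.7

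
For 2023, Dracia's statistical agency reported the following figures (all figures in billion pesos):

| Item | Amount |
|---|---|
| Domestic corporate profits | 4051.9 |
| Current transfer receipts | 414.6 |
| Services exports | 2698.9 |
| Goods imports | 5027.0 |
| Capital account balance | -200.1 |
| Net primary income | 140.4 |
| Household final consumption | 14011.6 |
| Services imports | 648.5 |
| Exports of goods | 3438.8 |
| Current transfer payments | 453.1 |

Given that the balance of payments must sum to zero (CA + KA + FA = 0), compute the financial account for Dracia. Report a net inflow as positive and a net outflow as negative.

Goods balance = 3438.8 - 5027.0 = -1588.2
Services balance = 2698.9 - 648.5 = 2050.4
Trade balance (goods + services) = -1588.2 + 2050.4 = 462.2
Net primary income = 140.4
Net secondary income = 414.6 - 453.1 = -38.5
Current account = 462.2 + 140.4 + (-38.5) = 564.1
Financial account = -(564.1 + (-200.1)) = -364.0

-364.0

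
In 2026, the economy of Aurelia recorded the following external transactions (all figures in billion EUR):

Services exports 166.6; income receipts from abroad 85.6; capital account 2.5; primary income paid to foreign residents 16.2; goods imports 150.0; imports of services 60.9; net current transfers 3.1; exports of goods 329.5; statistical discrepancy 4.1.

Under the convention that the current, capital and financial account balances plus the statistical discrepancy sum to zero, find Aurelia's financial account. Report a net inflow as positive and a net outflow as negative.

-364.3

Goods balance = 329.5 - 150.0 = 179.5
Services balance = 166.6 - 60.9 = 105.7
Trade balance (goods + services) = 179.5 + 105.7 = 285.2
Net primary income = 85.6 - 16.2 = 69.4
Net secondary income = 3.1
Current account = 285.2 + 69.4 + 3.1 = 357.7
Financial account = -(357.7 + 2.5 + 4.1) = -364.3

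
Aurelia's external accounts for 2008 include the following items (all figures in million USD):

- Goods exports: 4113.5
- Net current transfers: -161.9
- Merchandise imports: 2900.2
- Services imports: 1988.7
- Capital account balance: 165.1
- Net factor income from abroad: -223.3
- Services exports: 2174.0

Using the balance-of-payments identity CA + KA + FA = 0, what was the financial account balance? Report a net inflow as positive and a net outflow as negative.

-1178.5

Goods balance = 4113.5 - 2900.2 = 1213.3
Services balance = 2174.0 - 1988.7 = 185.3
Trade balance (goods + services) = 1213.3 + 185.3 = 1398.6
Net primary income = -223.3
Net secondary income = -161.9
Current account = 1398.6 + (-223.3) + (-161.9) = 1013.4
Financial account = -(1013.4 + 165.1) = -1178.5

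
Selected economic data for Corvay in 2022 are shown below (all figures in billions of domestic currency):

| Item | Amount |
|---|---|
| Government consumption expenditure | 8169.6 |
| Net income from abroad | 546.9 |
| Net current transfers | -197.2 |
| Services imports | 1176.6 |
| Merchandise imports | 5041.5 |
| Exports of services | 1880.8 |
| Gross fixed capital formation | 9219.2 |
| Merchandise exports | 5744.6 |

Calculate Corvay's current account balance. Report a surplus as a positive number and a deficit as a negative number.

Goods balance = 5744.6 - 5041.5 = 703.1
Services balance = 1880.8 - 1176.6 = 704.2
Trade balance (goods + services) = 703.1 + 704.2 = 1407.3
Net primary income = 546.9
Net secondary income = -197.2
Current account = 1407.3 + 546.9 + (-197.2) = 1757.0

1757.0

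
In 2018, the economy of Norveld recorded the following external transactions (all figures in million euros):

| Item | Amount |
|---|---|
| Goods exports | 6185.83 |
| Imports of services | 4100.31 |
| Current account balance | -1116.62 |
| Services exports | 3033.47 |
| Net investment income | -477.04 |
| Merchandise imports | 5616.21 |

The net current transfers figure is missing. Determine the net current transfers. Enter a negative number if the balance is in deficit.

Current account = goods balance + services balance + net primary income + net secondary income
Sum of the known components = -974.26
Net current transfers = CA - (known components) = -1116.62 - (-974.26) = -142.36

-142.36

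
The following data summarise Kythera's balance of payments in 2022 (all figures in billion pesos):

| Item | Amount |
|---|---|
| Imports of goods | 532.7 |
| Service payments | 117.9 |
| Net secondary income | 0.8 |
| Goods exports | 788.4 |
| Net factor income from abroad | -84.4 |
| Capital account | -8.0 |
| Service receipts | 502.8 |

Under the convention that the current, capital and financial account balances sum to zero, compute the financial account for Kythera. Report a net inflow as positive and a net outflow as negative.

Goods balance = 788.4 - 532.7 = 255.7
Services balance = 502.8 - 117.9 = 384.9
Trade balance (goods + services) = 255.7 + 384.9 = 640.6
Net primary income = -84.4
Net secondary income = 0.8
Current account = 640.6 + (-84.4) + 0.8 = 557.0
Financial account = -(557.0 + (-8.0)) = -549.0

-549.0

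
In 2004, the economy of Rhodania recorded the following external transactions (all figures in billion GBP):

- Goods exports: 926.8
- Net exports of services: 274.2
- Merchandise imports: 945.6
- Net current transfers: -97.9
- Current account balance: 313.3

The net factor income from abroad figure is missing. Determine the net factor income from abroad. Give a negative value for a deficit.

Current account = goods balance + services balance + net primary income + net secondary income
Sum of the known components = 157.5
Net factor income from abroad = CA - (known components) = 313.3 - 157.5 = 155.8

155.8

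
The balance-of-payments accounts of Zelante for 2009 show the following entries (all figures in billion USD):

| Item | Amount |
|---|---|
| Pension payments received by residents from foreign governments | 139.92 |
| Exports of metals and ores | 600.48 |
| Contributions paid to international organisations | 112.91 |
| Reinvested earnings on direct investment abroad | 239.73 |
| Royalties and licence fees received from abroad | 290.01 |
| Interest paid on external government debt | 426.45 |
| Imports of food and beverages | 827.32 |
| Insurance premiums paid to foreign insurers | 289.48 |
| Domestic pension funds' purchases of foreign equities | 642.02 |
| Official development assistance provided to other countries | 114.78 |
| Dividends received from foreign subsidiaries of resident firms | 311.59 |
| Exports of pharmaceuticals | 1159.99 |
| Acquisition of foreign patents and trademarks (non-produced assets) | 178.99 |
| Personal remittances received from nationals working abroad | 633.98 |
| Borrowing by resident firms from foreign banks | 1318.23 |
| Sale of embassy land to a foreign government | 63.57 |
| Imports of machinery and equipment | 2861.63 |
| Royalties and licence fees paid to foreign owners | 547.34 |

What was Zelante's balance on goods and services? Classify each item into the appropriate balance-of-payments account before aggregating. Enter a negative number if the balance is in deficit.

Goods: 1159.99 - 2861.63 - 827.32 + 600.48 = -1928.48
Services: -289.48 - 547.34 + 290.01 = -546.81
Trade balance = -1928.48 + (-546.81) = -2475.29
(Excluded from the trade balance — secondary income: pension payments received by residents from foreign governments 139.92, contributions paid to international organisations 112.91, official development assistance provided to other countries 114.78, personal remittances received from nationals working abroad 633.98; primary income: reinvested earnings on direct investment abroad 239.73, interest paid on external government debt 426.45, dividends received from foreign subsidiaries of resident firms 311.59; financial account: domestic pension funds' purchases of foreign equities 642.02, borrowing by resident firms from foreign banks 1318.23; capital account: acquisition of foreign patents and trademarks (non-produced assets) 178.99, sale of embassy land to a foreign government 63.57.)

-2475.29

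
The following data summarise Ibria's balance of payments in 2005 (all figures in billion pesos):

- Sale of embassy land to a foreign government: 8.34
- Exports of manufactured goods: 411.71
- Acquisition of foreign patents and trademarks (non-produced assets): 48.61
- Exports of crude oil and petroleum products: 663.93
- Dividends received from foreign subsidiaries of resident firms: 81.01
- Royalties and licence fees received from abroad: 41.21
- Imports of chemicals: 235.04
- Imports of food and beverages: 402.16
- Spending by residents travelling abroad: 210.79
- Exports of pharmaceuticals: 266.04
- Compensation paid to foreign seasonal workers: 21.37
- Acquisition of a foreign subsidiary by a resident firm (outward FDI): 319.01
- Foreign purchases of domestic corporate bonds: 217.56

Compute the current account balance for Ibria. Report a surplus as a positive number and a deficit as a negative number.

594.54

Goods: 266.04 + 411.71 - 235.04 + 663.93 - 402.16 = 704.48
Services: 41.21 - 210.79 = -169.58
Primary income: -21.37 + 81.01 = 59.64
Current account = 704.48 + (-169.58) + 59.64 = 594.54
(Excluded from the current account — capital account: sale of embassy land to a foreign government 8.34, acquisition of foreign patents and trademarks (non-produced assets) 48.61; financial account: acquisition of a foreign subsidiary by a resident firm (outward FDI) 319.01, foreign purchases of domestic corporate bonds 217.56.)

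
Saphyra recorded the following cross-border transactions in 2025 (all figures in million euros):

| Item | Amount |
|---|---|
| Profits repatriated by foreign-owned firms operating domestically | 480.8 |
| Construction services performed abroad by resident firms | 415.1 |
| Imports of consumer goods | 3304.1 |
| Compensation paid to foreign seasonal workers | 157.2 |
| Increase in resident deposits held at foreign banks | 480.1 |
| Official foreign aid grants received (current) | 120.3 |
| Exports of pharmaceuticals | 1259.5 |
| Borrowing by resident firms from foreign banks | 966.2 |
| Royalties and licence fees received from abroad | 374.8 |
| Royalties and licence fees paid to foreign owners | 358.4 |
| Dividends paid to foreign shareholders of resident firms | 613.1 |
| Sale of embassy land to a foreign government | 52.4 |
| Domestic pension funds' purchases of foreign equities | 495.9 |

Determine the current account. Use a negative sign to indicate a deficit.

-2743.9

Goods: -3304.1 + 1259.5 = -2044.6
Services: 415.1 - 358.4 + 374.8 = 431.5
Primary income: -480.8 - 157.2 - 613.1 = -1251.1
Secondary income: 120.3
Current account = (-2044.6) + 431.5 + (-1251.1) + 120.3 = -2743.9
(Excluded from the current account — financial account: increase in resident deposits held at foreign banks 480.1, borrowing by resident firms from foreign banks 966.2, domestic pension funds' purchases of foreign equities 495.9; capital account: sale of embassy land to a foreign government 52.4.)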